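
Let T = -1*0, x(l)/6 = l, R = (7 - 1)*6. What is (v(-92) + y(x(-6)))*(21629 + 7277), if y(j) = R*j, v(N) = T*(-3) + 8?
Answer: -37230928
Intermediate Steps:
R = 36 (R = 6*6 = 36)
x(l) = 6*l
T = 0
v(N) = 8 (v(N) = 0*(-3) + 8 = 0 + 8 = 8)
y(j) = 36*j
(v(-92) + y(x(-6)))*(21629 + 7277) = (8 + 36*(6*(-6)))*(21629 + 7277) = (8 + 36*(-36))*28906 = (8 - 1296)*28906 = -1288*28906 = -37230928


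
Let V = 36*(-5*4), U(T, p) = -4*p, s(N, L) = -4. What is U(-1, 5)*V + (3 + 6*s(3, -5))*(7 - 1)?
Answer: 14274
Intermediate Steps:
V = -720 (V = 36*(-20) = -720)
U(-1, 5)*V + (3 + 6*s(3, -5))*(7 - 1) = -4*5*(-720) + (3 + 6*(-4))*(7 - 1) = -20*(-720) + (3 - 24)*6 = 14400 - 21*6 = 14400 - 126 = 14274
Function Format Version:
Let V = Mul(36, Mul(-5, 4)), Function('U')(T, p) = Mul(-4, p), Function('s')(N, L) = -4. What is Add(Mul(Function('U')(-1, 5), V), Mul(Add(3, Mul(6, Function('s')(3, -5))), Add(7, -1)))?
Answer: 14274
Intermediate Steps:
V = -720 (V = Mul(36, -20) = -720)
Add(Mul(Function('U')(-1, 5), V), Mul(Add(3, Mul(6, Function('s')(3, -5))), Add(7, -1))) = Add(Mul(Mul(-4, 5), -720), Mul(Add(3, Mul(6, -4)), Add(7, -1))) = Add(Mul(-20, -720), Mul(Add(3, -24), 6)) = Add(14400, Mul(-21, 6)) = Add(14400, -126) = 14274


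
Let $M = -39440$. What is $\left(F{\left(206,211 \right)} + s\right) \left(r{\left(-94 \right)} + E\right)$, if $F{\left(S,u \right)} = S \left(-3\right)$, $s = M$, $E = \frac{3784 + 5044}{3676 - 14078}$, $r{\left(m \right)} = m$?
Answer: $\frac{19760931864}{5201} \approx 3.7994 \cdot 10^{6}$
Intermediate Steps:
$E = - \frac{4414}{5201}$ ($E = \frac{8828}{-10402} = 8828 \left(- \frac{1}{10402}\right) = - \frac{4414}{5201} \approx -0.84868$)
$s = -39440$
$F{\left(S,u \right)} = - 3 S$
$\left(F{\left(206,211 \right)} + s\right) \left(r{\left(-94 \right)} + E\right) = \left(\left(-3\right) 206 - 39440\right) \left(-94 - \frac{4414}{5201}\right) = \left(-618 - 39440\right) \left(- \frac{493308}{5201}\right) = \left(-40058\right) \left(- \frac{493308}{5201}\right) = \frac{19760931864}{5201}$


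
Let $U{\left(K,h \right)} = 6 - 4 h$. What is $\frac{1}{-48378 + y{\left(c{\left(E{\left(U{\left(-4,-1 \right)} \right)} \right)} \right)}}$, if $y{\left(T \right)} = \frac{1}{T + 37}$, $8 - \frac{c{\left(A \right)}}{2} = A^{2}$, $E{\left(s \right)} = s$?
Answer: $- \frac{147}{7111567} \approx -2.0671 \cdot 10^{-5}$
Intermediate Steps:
$c{\left(A \right)} = 16 - 2 A^{2}$
$y{\left(T \right)} = \frac{1}{37 + T}$
$\frac{1}{-48378 + y{\left(c{\left(E{\left(U{\left(-4,-1 \right)} \right)} \right)} \right)}} = \frac{1}{-48378 + \frac{1}{37 + \left(16 - 2 \left(6 - -4\right)^{2}\right)}} = \frac{1}{-48378 + \frac{1}{37 + \left(16 - 2 \left(6 + 4\right)^{2}\right)}} = \frac{1}{-48378 + \frac{1}{37 + \left(16 - 2 \cdot 10^{2}\right)}} = \frac{1}{-48378 + \frac{1}{37 + \left(16 - 200\right)}} = \frac{1}{-48378 + \frac{1}{37 - 184}} = \frac{1}{-48378 + \frac{1}{-147}} = \frac{1}{-48378 - \frac{1}{147}} = \frac{1}{- \frac{7111567}{147}} = - \frac{147}{7111567}$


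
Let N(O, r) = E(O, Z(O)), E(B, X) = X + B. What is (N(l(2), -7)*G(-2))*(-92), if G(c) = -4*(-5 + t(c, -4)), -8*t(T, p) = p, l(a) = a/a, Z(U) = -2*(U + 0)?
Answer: 1656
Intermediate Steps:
Z(U) = -2*U
l(a) = 1
t(T, p) = -p/8
E(B, X) = B + X
N(O, r) = -O (N(O, r) = O - 2*O = -O)
G(c) = 18 (G(c) = -4*(-5 - ⅛*(-4)) = -4*(-5 + ½) = -4*(-9/2) = 18)
(N(l(2), -7)*G(-2))*(-92) = (-1*1*18)*(-92) = -1*18*(-92) = -18*(-92) = 1656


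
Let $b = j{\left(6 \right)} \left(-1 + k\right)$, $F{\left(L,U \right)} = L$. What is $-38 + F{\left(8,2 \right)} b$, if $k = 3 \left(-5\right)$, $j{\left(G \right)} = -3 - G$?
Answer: $1114$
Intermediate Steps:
$k = -15$
$b = 144$ ($b = \left(-3 - 6\right) \left(-1 - 15\right) = \left(-3 - 6\right) \left(-16\right) = \left(-9\right) \left(-16\right) = 144$)
$-38 + F{\left(8,2 \right)} b = -38 + 8 \cdot 144 = -38 + 1152 = 1114$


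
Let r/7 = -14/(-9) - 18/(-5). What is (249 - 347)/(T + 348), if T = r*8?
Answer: -2205/14326 ≈ -0.15392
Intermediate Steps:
r = 1624/45 (r = 7*(-14/(-9) - 18/(-5)) = 7*(-14*(-⅑) - 18*(-⅕)) = 7*(14/9 + 18/5) = 7*(232/45) = 1624/45 ≈ 36.089)
T = 12992/45 (T = (1624/45)*8 = 12992/45 ≈ 288.71)
(249 - 347)/(T + 348) = (249 - 347)/(12992/45 + 348) = -98/28652/45 = -98*45/28652 = -2205/14326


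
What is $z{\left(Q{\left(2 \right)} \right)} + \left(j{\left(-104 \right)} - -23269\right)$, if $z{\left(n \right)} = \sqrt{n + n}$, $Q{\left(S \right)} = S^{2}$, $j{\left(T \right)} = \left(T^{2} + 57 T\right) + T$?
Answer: $28053 + 2 \sqrt{2} \approx 28056.0$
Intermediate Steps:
$j{\left(T \right)} = T^{2} + 58 T$
$z{\left(n \right)} = \sqrt{2} \sqrt{n}$ ($z{\left(n \right)} = \sqrt{2 n} = \sqrt{2} \sqrt{n}$)
$z{\left(Q{\left(2 \right)} \right)} + \left(j{\left(-104 \right)} - -23269\right) = \sqrt{2} \sqrt{2^{2}} - \left(-23269 + 104 \left(58 - 104\right)\right) = \sqrt{2} \sqrt{4} + \left(\left(-104\right) \left(-46\right) + 23269\right) = \sqrt{2} \cdot 2 + \left(4784 + 23269\right) = 2 \sqrt{2} + 28053 = 28053 + 2 \sqrt{2}$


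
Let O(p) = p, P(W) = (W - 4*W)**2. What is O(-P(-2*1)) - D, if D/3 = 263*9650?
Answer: -7613886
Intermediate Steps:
P(W) = 9*W**2 (P(W) = (-3*W)**2 = 9*W**2)
D = 7613850 (D = 3*(263*9650) = 3*2537950 = 7613850)
O(-P(-2*1)) - D = -9*(-2*1)**2 - 1*7613850 = -9*(-2)**2 - 7613850 = -9*4 - 7613850 = -1*36 - 7613850 = -36 - 7613850 = -7613886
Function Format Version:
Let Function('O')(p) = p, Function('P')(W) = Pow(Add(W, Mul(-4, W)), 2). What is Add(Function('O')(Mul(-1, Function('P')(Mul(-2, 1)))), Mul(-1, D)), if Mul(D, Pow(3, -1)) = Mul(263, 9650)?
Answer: -7613886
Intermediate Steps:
Function('P')(W) = Mul(9, Pow(W, 2)) (Function('P')(W) = Pow(Mul(-3, W), 2) = Mul(9, Pow(W, 2)))
D = 7613850 (D = Mul(3, Mul(263, 9650)) = Mul(3, 2537950) = 7613850)
Add(Function('O')(Mul(-1, Function('P')(Mul(-2, 1)))), Mul(-1, D)) = Add(Mul(-1, Mul(9, Pow(Mul(-2, 1), 2))), Mul(-1, 7613850)) = Add(Mul(-1, Mul(9, Pow(-2, 2))), -7613850) = Add(Mul(-1, Mul(9, 4)), -7613850) = Add(Mul(-1, 36), -7613850) = Add(-36, -7613850) = -7613886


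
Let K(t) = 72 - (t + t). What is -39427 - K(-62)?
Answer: -39623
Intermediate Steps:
K(t) = 72 - 2*t
-39427 - K(-62) = -39427 - (72 - 2*(-62)) = -39427 - (72 + 124) = -39427 - 1*196 = -39427 - 196 = -39623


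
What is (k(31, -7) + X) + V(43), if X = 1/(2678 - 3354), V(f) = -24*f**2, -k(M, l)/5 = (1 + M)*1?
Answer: -30106337/676 ≈ -44536.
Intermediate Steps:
k(M, l) = -5 - 5*M (k(M, l) = -5*(1 + M) = -5 - 5*M)
X = -1/676 (X = 1/(-676) = -1/676 ≈ -0.0014793)
(k(31, -7) + X) + V(43) = ((-5 - 5*31) - 1/676) - 24*43**2 = ((-5 - 155) - 1/676) - 24*1849 = (-160 - 1/676) - 44376 = -108161/676 - 44376 = -30106337/676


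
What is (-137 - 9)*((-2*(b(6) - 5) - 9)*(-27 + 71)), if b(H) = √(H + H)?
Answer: -6424 + 25696*√3 ≈ 38083.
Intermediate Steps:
b(H) = √2*√H (b(H) = √(2*H) = √2*√H)
(-137 - 9)*((-2*(b(6) - 5) - 9)*(-27 + 71)) = (-137 - 9)*((-2*(√2*√6 - 5) - 9)*(-27 + 71)) = -146*(-2*(2*√3 - 5) - 9)*44 = -146*(-2*(-5 + 2*√3) - 9)*44 = -146*((10 - 4*√3) - 9)*44 = -146*(1 - 4*√3)*44 = -146*(44 - 176*√3) = -6424 + 25696*√3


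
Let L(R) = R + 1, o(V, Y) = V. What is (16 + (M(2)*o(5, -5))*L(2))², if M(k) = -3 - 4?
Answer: 7921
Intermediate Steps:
L(R) = 1 + R
M(k) = -7
(16 + (M(2)*o(5, -5))*L(2))² = (16 + (-7*5)*(1 + 2))² = (16 - 35*3)² = (16 - 105)² = (-89)² = 7921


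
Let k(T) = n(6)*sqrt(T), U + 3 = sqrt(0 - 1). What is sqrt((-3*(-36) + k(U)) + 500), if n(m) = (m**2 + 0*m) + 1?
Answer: sqrt(608 + 37*sqrt(-3 + I)) ≈ 24.905 + 1.3039*I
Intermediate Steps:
n(m) = 1 + m**2 (n(m) = (m**2 + 0) + 1 = m**2 + 1 = 1 + m**2)
U = -3 + I (U = -3 + sqrt(0 - 1) = -3 + sqrt(-1) = -3 + I ≈ -3.0 + 1.0*I)
k(T) = 37*sqrt(T) (k(T) = (1 + 6**2)*sqrt(T) = (1 + 36)*sqrt(T) = 37*sqrt(T))
sqrt((-3*(-36) + k(U)) + 500) = sqrt((-3*(-36) + 37*sqrt(-3 + I)) + 500) = sqrt((108 + 37*sqrt(-3 + I)) + 500) = sqrt(608 + 37*sqrt(-3 + I))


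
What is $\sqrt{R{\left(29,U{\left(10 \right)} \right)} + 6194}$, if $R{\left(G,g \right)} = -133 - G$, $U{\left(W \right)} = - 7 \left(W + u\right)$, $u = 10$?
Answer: $4 \sqrt{377} \approx 77.666$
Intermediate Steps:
$U{\left(W \right)} = -70 - 7 W$ ($U{\left(W \right)} = - 7 \left(W + 10\right) = - 7 \left(10 + W\right) = -70 - 7 W$)
$\sqrt{R{\left(29,U{\left(10 \right)} \right)} + 6194} = \sqrt{\left(-133 - 29\right) + 6194} = \sqrt{-162 + 6194} = \sqrt{6032} = 4 \sqrt{377}$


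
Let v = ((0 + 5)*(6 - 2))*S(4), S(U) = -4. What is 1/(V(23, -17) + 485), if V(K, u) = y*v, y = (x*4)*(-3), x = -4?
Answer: -1/3355 ≈ -0.00029806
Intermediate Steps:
y = 48 (y = -4*4*(-3) = -16*(-3) = 48)
v = -80 (v = ((0 + 5)*(6 - 2))*(-4) = (5*4)*(-4) = 20*(-4) = -80)
V(K, u) = -3840 (V(K, u) = 48*(-80) = -3840)
1/(V(23, -17) + 485) = 1/(-3840 + 485) = 1/(-3355) = -1/3355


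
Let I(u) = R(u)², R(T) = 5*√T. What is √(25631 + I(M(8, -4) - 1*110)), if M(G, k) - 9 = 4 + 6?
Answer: 2*√5839 ≈ 152.83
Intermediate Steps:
M(G, k) = 19 (M(G, k) = 9 + (4 + 6) = 9 + 10 = 19)
I(u) = 25*u (I(u) = (5*√u)² = 25*u)
√(25631 + I(M(8, -4) - 1*110)) = √(25631 + 25*(19 - 1*110)) = √(25631 + 25*(19 - 110)) = √(25631 + 25*(-91)) = √(25631 - 2275) = √23356 = 2*√5839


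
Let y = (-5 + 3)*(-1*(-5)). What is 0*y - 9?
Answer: -9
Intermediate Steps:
y = -10 (y = -2*5 = -10)
0*y - 9 = 0*(-10) - 9 = 0 - 9 = -9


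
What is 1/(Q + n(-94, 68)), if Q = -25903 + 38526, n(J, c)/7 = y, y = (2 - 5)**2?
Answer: 1/12686 ≈ 7.8827e-5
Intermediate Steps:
y = 9 (y = (-3)**2 = 9)
n(J, c) = 63 (n(J, c) = 7*9 = 63)
Q = 12623
1/(Q + n(-94, 68)) = 1/(12623 + 63) = 1/12686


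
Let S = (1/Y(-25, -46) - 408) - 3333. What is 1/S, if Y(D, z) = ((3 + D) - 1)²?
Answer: -529/1978988 ≈ -0.00026731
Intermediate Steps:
Y(D, z) = (2 + D)²
S = -1978988/529 (S = (1/((2 - 25)²) - 408) - 3333 = (1/((-23)²) - 408) - 3333 = (1/529 - 408) - 3333 = -215831/529 - 3333 = -1978988/529 ≈ -3741.0)
1/S = 1/(-1978988/529) = -529/1978988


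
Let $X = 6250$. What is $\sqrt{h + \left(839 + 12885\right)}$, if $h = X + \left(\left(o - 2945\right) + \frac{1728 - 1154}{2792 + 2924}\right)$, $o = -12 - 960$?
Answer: $\frac{\sqrt{131157029594}}{2858} \approx 126.72$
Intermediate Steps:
$o = -972$ ($o = -12 - 960 = -972$)
$h = \frac{6668001}{2858}$ ($h = 6250 + \left(\left(-972 - 2945\right) + \frac{1728 - 1154}{2792 + 2924}\right) = 6250 - \left(3917 - \frac{574}{5716}\right) = 6250 + \left(-3917 + 574 \cdot \frac{1}{5716}\right) = 6250 + \left(-3917 + \frac{287}{2858}\right) = 6250 - \frac{11194499}{2858} = \frac{6668001}{2858} \approx 2333.1$)
$\sqrt{h + \left(839 + 12885\right)} = \sqrt{\frac{6668001}{2858} + \left(839 + 12885\right)} = \sqrt{\frac{6668001}{2858} + 13724} = \sqrt{\frac{45891193}{2858}} = \frac{\sqrt{131157029594}}{2858}$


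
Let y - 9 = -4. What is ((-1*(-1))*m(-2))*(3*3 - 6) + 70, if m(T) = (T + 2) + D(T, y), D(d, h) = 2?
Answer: 76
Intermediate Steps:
y = 5 (y = 9 - 4 = 5)
m(T) = 4 + T (m(T) = (T + 2) + 2 = (2 + T) + 2 = 4 + T)
((-1*(-1))*m(-2))*(3*3 - 6) + 70 = ((-1*(-1))*(4 - 2))*(3*3 - 6) + 70 = (1*2)*(9 - 6) + 70 = 2*3 + 70 = 6 + 70 = 76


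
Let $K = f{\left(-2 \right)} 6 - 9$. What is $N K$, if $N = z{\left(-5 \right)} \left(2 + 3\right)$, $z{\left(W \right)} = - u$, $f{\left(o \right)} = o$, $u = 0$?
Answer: $0$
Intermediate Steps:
$z{\left(W \right)} = 0$ ($z{\left(W \right)} = \left(-1\right) 0 = 0$)
$K = -21$ ($K = \left(-2\right) 6 - 9 = -12 - 9 = -21$)
$N = 0$ ($N = 0 \left(2 + 3\right) = 0 \cdot 5 = 0$)
$N K = 0 \left(-21\right) = 0$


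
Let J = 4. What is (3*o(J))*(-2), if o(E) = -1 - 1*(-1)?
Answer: 0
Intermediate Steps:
o(E) = 0 (o(E) = -1 + 1 = 0)
(3*o(J))*(-2) = (3*0)*(-2) = 0*(-2) = 0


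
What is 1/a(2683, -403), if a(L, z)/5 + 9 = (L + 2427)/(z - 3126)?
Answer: -3529/184355 ≈ -0.019142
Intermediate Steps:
a(L, z) = -45 + 5*(2427 + L)/(-3126 + z) (a(L, z) = -45 + 5*((L + 2427)/(z - 3126)) = -45 + 5*((2427 + L)/(-3126 + z)) = -45 + 5*(2427 + L)/(-3126 + z))
1/a(2683, -403) = 1/(5*(30561 + 2683 - 9*(-403))/(-3126 - 403)) = 1/(5*(30561 + 2683 + 3627)/(-3529)) = 1/(5*(-1/3529)*36871) = 1/(-184355/3529) = -3529/184355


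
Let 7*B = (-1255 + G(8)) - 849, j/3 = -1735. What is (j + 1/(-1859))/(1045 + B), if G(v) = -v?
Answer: -67732672/9672377 ≈ -7.0027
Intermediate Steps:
j = -5205 (j = 3*(-1735) = -5205)
B = -2112/7 (B = ((-1255 - 1*8) - 849)/7 = ((-1255 - 8) - 849)/7 = (-1263 - 849)/7 = (⅐)*(-2112) = -2112/7 ≈ -301.71)
(j + 1/(-1859))/(1045 + B) = (-5205 + 1/(-1859))/(1045 - 2112/7) = (-5205 - 1/1859)/(5203/7) = -9676096/1859*7/5203 = -67732672/9672377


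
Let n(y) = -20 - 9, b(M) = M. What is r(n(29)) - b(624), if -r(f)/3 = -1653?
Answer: 4335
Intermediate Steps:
n(y) = -29
r(f) = 4959 (r(f) = -3*(-1653) = 4959)
r(n(29)) - b(624) = 4959 - 1*624 = 4959 - 624 = 4335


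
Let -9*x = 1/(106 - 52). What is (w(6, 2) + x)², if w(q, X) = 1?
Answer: 235225/236196 ≈ 0.99589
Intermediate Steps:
x = -1/486 (x = -1/(9*(106 - 52)) = -⅑/54 = -⅑*1/54 = -1/486 ≈ -0.0020576)
(w(6, 2) + x)² = (1 - 1/486)² = (485/486)² = 235225/236196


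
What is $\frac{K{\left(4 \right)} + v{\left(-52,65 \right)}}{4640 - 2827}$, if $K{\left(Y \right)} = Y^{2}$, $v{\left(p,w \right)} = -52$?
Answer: $- \frac{36}{1813} \approx -0.019857$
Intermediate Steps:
$\frac{K{\left(4 \right)} + v{\left(-52,65 \right)}}{4640 - 2827} = \frac{4^{2} - 52}{4640 - 2827} = \frac{16 - 52}{1813} = \left(-36\right) \frac{1}{1813} = - \frac{36}{1813}$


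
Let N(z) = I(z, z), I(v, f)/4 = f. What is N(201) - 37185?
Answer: -36381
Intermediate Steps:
I(v, f) = 4*f
N(z) = 4*z
N(201) - 37185 = 4*201 - 37185 = 804 - 37185 = -36381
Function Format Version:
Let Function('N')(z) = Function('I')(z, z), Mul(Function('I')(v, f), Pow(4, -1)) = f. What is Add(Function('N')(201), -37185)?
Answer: -36381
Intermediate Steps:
Function('I')(v, f) = Mul(4, f)
Function('N')(z) = Mul(4, z)
Add(Function('N')(201), -37185) = Add(Mul(4, 201), -37185) = Add(804, -37185) = -36381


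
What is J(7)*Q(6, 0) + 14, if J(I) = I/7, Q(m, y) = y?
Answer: 14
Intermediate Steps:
J(I) = I/7 (J(I) = I*(⅐) = I/7)
J(7)*Q(6, 0) + 14 = ((⅐)*7)*0 + 14 = 1*0 + 14 = 0 + 14 = 14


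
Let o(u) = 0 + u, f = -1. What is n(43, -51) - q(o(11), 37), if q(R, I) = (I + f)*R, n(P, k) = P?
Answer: -353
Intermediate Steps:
o(u) = u
q(R, I) = R*(-1 + I) (q(R, I) = (I - 1)*R = (-1 + I)*R = R*(-1 + I))
n(43, -51) - q(o(11), 37) = 43 - 11*(-1 + 37) = 43 - 11*36 = 43 - 1*396 = 43 - 396 = -353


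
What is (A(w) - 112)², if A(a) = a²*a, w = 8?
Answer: 160000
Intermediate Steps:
A(a) = a³
(A(w) - 112)² = (8³ - 112)² = (512 - 112)² = 400² = 160000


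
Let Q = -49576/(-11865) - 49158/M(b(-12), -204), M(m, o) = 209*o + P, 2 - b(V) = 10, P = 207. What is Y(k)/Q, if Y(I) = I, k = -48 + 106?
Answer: 4866394155/447786629 ≈ 10.868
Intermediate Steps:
b(V) = -8 (b(V) = 2 - 1*10 = 2 - 10 = -8)
M(m, o) = 207 + 209*o (M(m, o) = 209*o + 207 = 207 + 209*o)
k = 58
Q = 895573258/167806695 (Q = -49576/(-11865) - 49158/(207 + 209*(-204)) = -49576*(-1/11865) - 49158/(207 - 42636) = 49576/11865 - 49158/(-42429) = 49576/11865 - 49158*(-1/42429) = 49576/11865 + 16386/14143 = 895573258/167806695 ≈ 5.3369)
Y(k)/Q = 58/(895573258/167806695) = 58*(167806695/895573258) = 4866394155/447786629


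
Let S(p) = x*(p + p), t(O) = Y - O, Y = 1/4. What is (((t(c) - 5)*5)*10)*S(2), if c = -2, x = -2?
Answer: 1100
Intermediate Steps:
Y = ¼ ≈ 0.25000
t(O) = ¼ - O
S(p) = -4*p (S(p) = -2*(p + p) = -4*p)
(((t(c) - 5)*5)*10)*S(2) = ((((¼ - 1*(-2)) - 5)*5)*10)*(-4*2) = ((((¼ + 2) - 5)*5)*10)*(-8) = (((9/4 - 5)*5)*10)*(-8) = (-11/4*5*10)*(-8) = -55/4*10*(-8) = -275/2*(-8) = 1100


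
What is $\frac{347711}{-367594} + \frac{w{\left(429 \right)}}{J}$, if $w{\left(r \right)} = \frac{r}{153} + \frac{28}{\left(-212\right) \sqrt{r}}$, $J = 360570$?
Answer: $- \frac{1598507338207}{1689927949395} - \frac{\sqrt{429}}{1171182870} \approx -0.9459$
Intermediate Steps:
$w{\left(r \right)} = - \frac{7}{53 \sqrt{r}} + \frac{r}{153}$ ($w{\left(r \right)} = r \frac{1}{153} + 28 \left(- \frac{1}{212 \sqrt{r}}\right) = \frac{r}{153} - \frac{7}{53 \sqrt{r}} = - \frac{7}{53 \sqrt{r}} + \frac{r}{153}$)
$\frac{347711}{-367594} + \frac{w{\left(429 \right)}}{J} = \frac{347711}{-367594} + \frac{- \frac{7}{53 \sqrt{429}} + \frac{1}{153} \cdot 429}{360570} = 347711 \left(- \frac{1}{367594}\right) + \left(- \frac{7 \frac{\sqrt{429}}{429}}{53} + \frac{143}{51}\right) \frac{1}{360570} = - \frac{347711}{367594} + \left(- \frac{7 \sqrt{429}}{22737} + \frac{143}{51}\right) \frac{1}{360570} = - \frac{347711}{367594} + \left(\frac{143}{51} - \frac{7 \sqrt{429}}{22737}\right) \frac{1}{360570} = - \frac{347711}{367594} + \left(\frac{143}{18389070} - \frac{\sqrt{429}}{1171182870}\right) = - \frac{1598507338207}{1689927949395} - \frac{\sqrt{429}}{1171182870}$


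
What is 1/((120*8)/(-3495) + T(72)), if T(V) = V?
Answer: 233/16712 ≈ 0.013942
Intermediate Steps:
1/((120*8)/(-3495) + T(72)) = 1/((120*8)/(-3495) + 72) = 1/(960*(-1/3495) + 72) = 1/(-64/233 + 72) = 1/(16712/233) = 233/16712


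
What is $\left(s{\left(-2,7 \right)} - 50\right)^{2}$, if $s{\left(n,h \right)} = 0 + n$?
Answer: $2704$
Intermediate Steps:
$s{\left(n,h \right)} = n$
$\left(s{\left(-2,7 \right)} - 50\right)^{2} = \left(-2 - 50\right)^{2} = \left(-52\right)^{2} = 2704$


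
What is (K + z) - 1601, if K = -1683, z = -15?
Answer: -3299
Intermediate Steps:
(K + z) - 1601 = (-1683 - 15) - 1601 = -1698 - 1601 = -3299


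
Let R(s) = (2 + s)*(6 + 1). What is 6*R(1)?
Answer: 126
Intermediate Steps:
R(s) = 14 + 7*s (R(s) = (2 + s)*7 = 14 + 7*s)
6*R(1) = 6*(14 + 7*1) = 6*(14 + 7) = 6*21 = 126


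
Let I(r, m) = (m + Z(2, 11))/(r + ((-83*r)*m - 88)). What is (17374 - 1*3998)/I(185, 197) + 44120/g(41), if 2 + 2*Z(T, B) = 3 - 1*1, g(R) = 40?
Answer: -40460015797/197 ≈ -2.0538e+8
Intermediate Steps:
Z(T, B) = 0 (Z(T, B) = -1 + (3 - 1*1)/2 = -1 + (3 - 1)/2 = -1 + (1/2)*2 = -1 + 1 = 0)
I(r, m) = m/(-88 + r - 83*m*r) (I(r, m) = (m + 0)/(r + ((-83*r)*m - 88)) = m/(r + (-83*m*r - 88)) = m/(r + (-88 - 83*m*r)) = m/(-88 + r - 83*m*r))
(17374 - 1*3998)/I(185, 197) + 44120/g(41) = (17374 - 1*3998)/((-1*197/(88 - 1*185 + 83*197*185))) + 44120/40 = (17374 - 3998)/((-1*197/(88 - 185 + 3024935))) + 44120*(1/40) = 13376/((-1*197/3024838)) + 1103 = 13376/((-1*197*1/3024838)) + 1103 = 13376/(-197/3024838) + 1103 = 13376*(-3024838/197) + 1103 = -40460233088/197 + 1103 = -40460015797/197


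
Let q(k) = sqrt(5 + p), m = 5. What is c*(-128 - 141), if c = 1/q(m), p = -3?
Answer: -269*sqrt(2)/2 ≈ -190.21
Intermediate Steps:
q(k) = sqrt(2) (q(k) = sqrt(5 - 3) = sqrt(2))
c = sqrt(2)/2 (c = 1/(sqrt(2)) = sqrt(2)/2 ≈ 0.70711)
c*(-128 - 141) = (sqrt(2)/2)*(-128 - 141) = (sqrt(2)/2)*(-269) = -269*sqrt(2)/2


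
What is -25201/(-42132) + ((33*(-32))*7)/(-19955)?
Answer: 814325699/840744060 ≈ 0.96858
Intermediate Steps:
-25201/(-42132) + ((33*(-32))*7)/(-19955) = -25201*(-1/42132) - 1056*7*(-1/19955) = 25201/42132 - 7392*(-1/19955) = 25201/42132 + 7392/19955 = 814325699/840744060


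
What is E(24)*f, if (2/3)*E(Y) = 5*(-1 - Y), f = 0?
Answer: 0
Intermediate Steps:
E(Y) = -15/2 - 15*Y/2 (E(Y) = 3*(5*(-1 - Y))/2 = 3*(-5 - 5*Y)/2 = -15/2 - 15*Y/2)
E(24)*f = (-15/2 - 15/2*24)*0 = (-15/2 - 180)*0 = -375/2*0 = 0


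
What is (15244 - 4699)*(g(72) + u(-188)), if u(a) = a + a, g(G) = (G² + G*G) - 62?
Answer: 104711850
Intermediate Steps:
g(G) = -62 + 2*G² (g(G) = (G² + G²) - 62 = 2*G² - 62 = -62 + 2*G²)
u(a) = 2*a
(15244 - 4699)*(g(72) + u(-188)) = (15244 - 4699)*((-62 + 2*72²) + 2*(-188)) = 10545*((-62 + 2*5184) - 376) = 10545*((-62 + 10368) - 376) = 10545*(10306 - 376) = 10545*9930 = 104711850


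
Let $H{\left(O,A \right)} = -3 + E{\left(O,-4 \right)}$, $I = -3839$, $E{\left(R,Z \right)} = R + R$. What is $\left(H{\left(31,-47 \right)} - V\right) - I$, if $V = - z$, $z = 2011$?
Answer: $5909$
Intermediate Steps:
$V = -2011$ ($V = \left(-1\right) 2011 = -2011$)
$E{\left(R,Z \right)} = 2 R$
$H{\left(O,A \right)} = -3 + 2 O$
$\left(H{\left(31,-47 \right)} - V\right) - I = \left(\left(-3 + 2 \cdot 31\right) - -2011\right) - -3839 = \left(\left(-3 + 62\right) + 2011\right) + 3839 = \left(59 + 2011\right) + 3839 = 2070 + 3839 = 5909$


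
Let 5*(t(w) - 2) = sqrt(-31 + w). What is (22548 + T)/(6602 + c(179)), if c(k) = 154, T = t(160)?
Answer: 11275/3378 + sqrt(129)/33780 ≈ 3.3381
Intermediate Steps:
t(w) = 2 + sqrt(-31 + w)/5
T = 2 + sqrt(129)/5 (T = 2 + sqrt(-31 + 160)/5 = 2 + sqrt(129)/5 ≈ 4.2716)
(22548 + T)/(6602 + c(179)) = (22548 + (2 + sqrt(129)/5))/(6602 + 154) = (22550 + sqrt(129)/5)/6756 = (22550 + sqrt(129)/5)*(1/6756) = 11275/3378 + sqrt(129)/33780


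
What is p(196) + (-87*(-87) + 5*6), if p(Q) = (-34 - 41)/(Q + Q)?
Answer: 2978733/392 ≈ 7598.8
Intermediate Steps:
p(Q) = -75/(2*Q) (p(Q) = -75*1/(2*Q) = -75/(2*Q))
p(196) + (-87*(-87) + 5*6) = -75/2/196 + (-87*(-87) + 5*6) = -75/2*1/196 + (7569 + 30) = -75/392 + 7599 = 2978733/392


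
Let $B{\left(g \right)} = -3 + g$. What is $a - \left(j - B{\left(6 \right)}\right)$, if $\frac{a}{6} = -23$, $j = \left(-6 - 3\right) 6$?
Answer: $-81$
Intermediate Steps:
$j = -54$ ($j = \left(-9\right) 6 = -54$)
$a = -138$ ($a = 6 \left(-23\right) = -138$)
$a - \left(j - B{\left(6 \right)}\right) = -138 + \left(\left(-3 + 6\right) - -54\right) = -138 + \left(3 + 54\right) = -138 + 57 = -81$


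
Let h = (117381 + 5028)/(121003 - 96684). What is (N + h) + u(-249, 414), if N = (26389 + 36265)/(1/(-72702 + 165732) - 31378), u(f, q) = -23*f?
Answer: 406772324724585378/70989479549141 ≈ 5730.0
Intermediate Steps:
N = -5828701620/2919095339 (N = 62654/(1/93030 - 31378) = 62654/(-2919095339/93030) = 62654*(-93030/2919095339) = -5828701620/2919095339 ≈ -1.9967)
h = 122409/24319 ≈ 5.0335
(N + h) + u(-249, 414) = (-5828701620/2919095339 + 122409/24319) - 23*(-249) = 215575346654871/70989479549141 + 5727 = 406772324724585378/70989479549141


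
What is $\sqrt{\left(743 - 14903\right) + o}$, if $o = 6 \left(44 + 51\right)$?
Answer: $3 i \sqrt{1510} \approx 116.58 i$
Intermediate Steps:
$o = 570$ ($o = 6 \cdot 95 = 570$)
$\sqrt{\left(743 - 14903\right) + o} = \sqrt{\left(743 - 14903\right) + 570} = \sqrt{-14160 + 570} = \sqrt{-13590} = 3 i \sqrt{1510}$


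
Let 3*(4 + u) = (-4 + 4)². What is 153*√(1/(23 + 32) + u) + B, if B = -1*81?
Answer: -81 + 153*I*√12045/55 ≈ -81.0 + 305.3*I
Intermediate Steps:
B = -81
u = -4 (u = -4 + (-4 + 4)²/3 = -4 + (⅓)*0² = -4 + (⅓)*0 = -4 + 0 = -4)
153*√(1/(23 + 32) + u) + B = 153*√(1/(23 + 32) - 4) - 81 = 153*√(1/55 - 4) - 81 = 153*√(-219/55) - 81 = 153*(I*√12045/55) - 81 = 153*I*√12045/55 - 81 = -81 + 153*I*√12045/55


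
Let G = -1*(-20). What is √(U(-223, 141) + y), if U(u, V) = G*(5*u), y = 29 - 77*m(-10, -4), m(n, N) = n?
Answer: 3*I*√2389 ≈ 146.63*I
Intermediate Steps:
G = 20
y = 799 (y = 29 - 77*(-10) = 29 + 770 = 799)
U(u, V) = 100*u (U(u, V) = 20*(5*u) = 100*u)
√(U(-223, 141) + y) = √(100*(-223) + 799) = √(-22300 + 799) = √(-21501) = 3*I*√2389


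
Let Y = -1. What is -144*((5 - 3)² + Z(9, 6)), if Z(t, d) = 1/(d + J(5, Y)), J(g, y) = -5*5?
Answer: -10800/19 ≈ -568.42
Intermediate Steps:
J(g, y) = -25
Z(t, d) = 1/(-25 + d) (Z(t, d) = 1/(d - 25) = 1/(-25 + d))
-144*((5 - 3)² + Z(9, 6)) = -144*((5 - 3)² + 1/(-25 + 6)) = -144*(2² + 1/(-19)) = -144*(4 - 1/19) = -144*75/19 = -10800/19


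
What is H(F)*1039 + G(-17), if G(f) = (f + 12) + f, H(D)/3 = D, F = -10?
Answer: -31192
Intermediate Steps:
H(D) = 3*D
G(f) = 12 + 2*f (G(f) = (12 + f) + f = 12 + 2*f)
H(F)*1039 + G(-17) = (3*(-10))*1039 + (12 + 2*(-17)) = -30*1039 + (12 - 34) = -31170 - 22 = -31192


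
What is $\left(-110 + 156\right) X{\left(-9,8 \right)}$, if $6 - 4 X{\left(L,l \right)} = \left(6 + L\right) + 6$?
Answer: $\frac{69}{2} \approx 34.5$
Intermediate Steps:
$X{\left(L,l \right)} = - \frac{3}{2} - \frac{L}{4}$ ($X{\left(L,l \right)} = \frac{3}{2} - \frac{\left(6 + L\right) + 6}{4} = \frac{3}{2} - \frac{12 + L}{4} = \frac{3}{2} - \left(3 + \frac{L}{4}\right) = - \frac{3}{2} - \frac{L}{4}$)
$\left(-110 + 156\right) X{\left(-9,8 \right)} = \left(-110 + 156\right) \left(- \frac{3}{2} - - \frac{9}{4}\right) = 46 \left(- \frac{3}{2} + \frac{9}{4}\right) = 46 \cdot \frac{3}{4} = \frac{69}{2}$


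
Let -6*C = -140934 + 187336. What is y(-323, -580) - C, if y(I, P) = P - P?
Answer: 23201/3 ≈ 7733.7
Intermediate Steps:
y(I, P) = 0
C = -23201/3 (C = -(-140934 + 187336)/6 = -⅙*46402 = -23201/3 ≈ -7733.7)
y(-323, -580) - C = 0 - 1*(-23201/3) = 0 + 23201/3 = 23201/3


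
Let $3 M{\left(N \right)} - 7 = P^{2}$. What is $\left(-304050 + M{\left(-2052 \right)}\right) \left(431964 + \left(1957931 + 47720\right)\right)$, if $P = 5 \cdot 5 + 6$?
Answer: $- \frac{2221110910930}{3} \approx -7.4037 \cdot 10^{11}$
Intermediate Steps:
$P = 31$ ($P = 25 + 6 = 31$)
$M{\left(N \right)} = \frac{968}{3}$ ($M{\left(N \right)} = \frac{7}{3} + \frac{31^{2}}{3} = \frac{7}{3} + \frac{1}{3} \cdot 961 = \frac{7}{3} + \frac{961}{3} = \frac{968}{3}$)
$\left(-304050 + M{\left(-2052 \right)}\right) \left(431964 + \left(1957931 + 47720\right)\right) = \left(-304050 + \frac{968}{3}\right) \left(431964 + \left(1957931 + 47720\right)\right) = - \frac{911182 \left(431964 + 2005651\right)}{3} = \left(- \frac{911182}{3}\right) 2437615 = - \frac{2221110910930}{3}$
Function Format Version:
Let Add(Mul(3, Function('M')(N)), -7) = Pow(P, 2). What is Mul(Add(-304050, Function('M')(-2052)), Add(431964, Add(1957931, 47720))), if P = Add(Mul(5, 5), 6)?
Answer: Rational(-2221110910930, 3) ≈ -7.4037e+11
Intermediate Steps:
P = 31 (P = Add(25, 6) = 31)
Function('M')(N) = Rational(968, 3) (Function('M')(N) = Add(Rational(7, 3), Mul(Rational(1, 3), Pow(31, 2))) = Add(Rational(7, 3), Mul(Rational(1, 3), 961)) = Add(Rational(7, 3), Rational(961, 3)) = Rational(968, 3))
Mul(Add(-304050, Function('M')(-2052)), Add(431964, Add(1957931, 47720))) = Mul(Add(-304050, Rational(968, 3)), Add(431964, Add(1957931, 47720))) = Mul(Rational(-911182, 3), Add(431964, 2005651)) = Mul(Rational(-911182, 3), 2437615) = Rational(-2221110910930, 3)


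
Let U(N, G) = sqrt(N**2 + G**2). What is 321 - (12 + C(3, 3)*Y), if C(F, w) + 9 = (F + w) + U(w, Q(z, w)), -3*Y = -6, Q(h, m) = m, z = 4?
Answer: 315 - 6*sqrt(2) ≈ 306.51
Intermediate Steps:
Y = 2 (Y = -1/3*(-6) = 2)
U(N, G) = sqrt(G**2 + N**2)
C(F, w) = -9 + F + w + sqrt(2)*sqrt(w**2) (C(F, w) = -9 + ((F + w) + sqrt(w**2 + w**2)) = -9 + ((F + w) + sqrt(2*w**2)) = -9 + ((F + w) + sqrt(2)*sqrt(w**2)) = -9 + (F + w + sqrt(2)*sqrt(w**2)) = -9 + F + w + sqrt(2)*sqrt(w**2))
321 - (12 + C(3, 3)*Y) = 321 - (12 + (-9 + 3 + 3 + sqrt(2)*sqrt(3**2))*2) = 321 - (12 + (-9 + 3 + 3 + sqrt(2)*sqrt(9))*2) = 321 - (12 + (-9 + 3 + 3 + sqrt(2)*3)*2) = 321 - (12 + (-9 + 3 + 3 + 3*sqrt(2))*2) = 321 - (12 + (-3 + 3*sqrt(2))*2) = 321 - (12 + (-6 + 6*sqrt(2))) = 321 - (6 + 6*sqrt(2)) = 321 + (-6 - 6*sqrt(2)) = 315 - 6*sqrt(2)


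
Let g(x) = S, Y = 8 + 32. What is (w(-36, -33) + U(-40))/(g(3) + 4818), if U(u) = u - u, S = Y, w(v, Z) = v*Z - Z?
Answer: 1221/4858 ≈ 0.25134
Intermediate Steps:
Y = 40
w(v, Z) = -Z + Z*v (w(v, Z) = Z*v - Z = -Z + Z*v)
S = 40
g(x) = 40
U(u) = 0
(w(-36, -33) + U(-40))/(g(3) + 4818) = (-33*(-1 - 36) + 0)/(40 + 4818) = (-33*(-37) + 0)/4858 = (1221 + 0)*(1/4858) = 1221*(1/4858) = 1221/4858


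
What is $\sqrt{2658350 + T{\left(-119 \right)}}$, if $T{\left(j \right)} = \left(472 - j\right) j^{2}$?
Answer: $\sqrt{11027501} \approx 3320.8$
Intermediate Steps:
$T{\left(j \right)} = j^{2} \left(472 - j\right)$
$\sqrt{2658350 + T{\left(-119 \right)}} = \sqrt{2658350 + \left(-119\right)^{2} \left(472 - -119\right)} = \sqrt{2658350 + 14161 \left(472 + 119\right)} = \sqrt{2658350 + 14161 \cdot 591} = \sqrt{2658350 + 8369151} = \sqrt{11027501}$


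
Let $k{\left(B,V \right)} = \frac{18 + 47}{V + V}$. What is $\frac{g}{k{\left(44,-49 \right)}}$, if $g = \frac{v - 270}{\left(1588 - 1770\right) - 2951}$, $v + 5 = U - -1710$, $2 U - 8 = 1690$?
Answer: $\frac{223832}{203645} \approx 1.0991$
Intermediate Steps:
$U = 849$ ($U = 4 + \frac{1}{2} \cdot 1690 = 4 + 845 = 849$)
$v = 2554$ ($v = -5 + \left(849 - -1710\right) = -5 + \left(849 + 1710\right) = -5 + 2559 = 2554$)
$k{\left(B,V \right)} = \frac{65}{2 V}$
$g = - \frac{2284}{3133}$ ($g = \frac{2554 - 270}{\left(1588 - 1770\right) - 2951} = \frac{2284}{-182 - 2951} = \frac{2284}{-3133} = 2284 \left(- \frac{1}{3133}\right) = - \frac{2284}{3133} \approx -0.72901$)
$\frac{g}{k{\left(44,-49 \right)}} = - \frac{2284}{3133 \frac{65}{2 \left(-49\right)}} = - \frac{2284}{3133 \cdot \frac{65}{2} \left(- \frac{1}{49}\right)} = - \frac{2284}{3133 \left(- \frac{65}{98}\right)} = \left(- \frac{2284}{3133}\right) \left(- \frac{98}{65}\right) = \frac{223832}{203645}$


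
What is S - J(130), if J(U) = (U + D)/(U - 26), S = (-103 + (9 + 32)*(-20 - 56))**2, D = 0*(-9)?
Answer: 41447839/4 ≈ 1.0362e+7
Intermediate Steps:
D = 0
S = 10361961 (S = (-103 + 41*(-76))**2 = (-103 - 3116)**2 = (-3219)**2 = 10361961)
J(U) = U/(-26 + U) (J(U) = (U + 0)/(U - 26) = U/(-26 + U))
S - J(130) = 10361961 - 130/(-26 + 130) = 10361961 - 130/104 = 10361961 - 1*5/4 = 10361961 - 5/4 = 41447839/4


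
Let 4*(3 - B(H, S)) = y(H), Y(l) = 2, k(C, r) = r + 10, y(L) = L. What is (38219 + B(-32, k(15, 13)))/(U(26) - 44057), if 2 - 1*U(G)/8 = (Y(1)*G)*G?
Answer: -38230/54857 ≈ -0.69690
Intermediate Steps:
k(C, r) = 10 + r
B(H, S) = 3 - H/4
U(G) = 16 - 16*G² (U(G) = 16 - 8*2*G*G = 16 - 16*G²)
(38219 + B(-32, k(15, 13)))/(U(26) - 44057) = (38219 + (3 - ¼*(-32)))/((16 - 16*26²) - 44057) = (38219 + (3 + 8))/((16 - 16*676) - 44057) = (38219 + 11)/((16 - 10816) - 44057) = 38230/(-10800 - 44057) = 38230/(-54857) = 38230*(-1/54857) = -38230/54857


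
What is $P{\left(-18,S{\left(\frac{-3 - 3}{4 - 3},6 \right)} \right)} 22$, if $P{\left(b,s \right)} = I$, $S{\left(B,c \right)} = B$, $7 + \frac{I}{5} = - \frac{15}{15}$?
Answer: $-880$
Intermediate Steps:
$I = -40$ ($I = -35 + 5 \left(- \frac{15}{15}\right) = -35 + 5 \left(\left(-15\right) \frac{1}{15}\right) = -35 + 5 \left(-1\right) = -35 - 5 = -40$)
$P{\left(b,s \right)} = -40$
$P{\left(-18,S{\left(\frac{-3 - 3}{4 - 3},6 \right)} \right)} 22 = \left(-40\right) 22 = -880$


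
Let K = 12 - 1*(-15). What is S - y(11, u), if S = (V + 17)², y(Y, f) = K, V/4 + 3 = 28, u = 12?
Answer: 13662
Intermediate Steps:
V = 100 (V = -12 + 4*28 = -12 + 112 = 100)
K = 27 (K = 12 + 15 = 27)
y(Y, f) = 27
S = 13689 (S = (100 + 17)² = 117² = 13689)
S - y(11, u) = 13689 - 1*27 = 13689 - 27 = 13662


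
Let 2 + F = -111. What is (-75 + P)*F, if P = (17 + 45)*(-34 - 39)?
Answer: 519913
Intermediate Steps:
F = -113 (F = -2 - 111 = -113)
P = -4526 (P = 62*(-73) = -4526)
(-75 + P)*F = (-75 - 4526)*(-113) = -4601*(-113) = 519913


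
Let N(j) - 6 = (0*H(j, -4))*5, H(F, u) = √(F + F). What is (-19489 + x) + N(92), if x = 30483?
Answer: 11000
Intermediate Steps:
H(F, u) = √2*√F (H(F, u) = √(2*F) = √2*√F)
N(j) = 6 (N(j) = 6 + (0*(√2*√j))*5 = 6 + 0*5 = 6 + 0 = 6)
(-19489 + x) + N(92) = (-19489 + 30483) + 6 = 10994 + 6 = 11000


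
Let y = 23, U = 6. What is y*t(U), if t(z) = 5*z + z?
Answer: 828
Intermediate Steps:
t(z) = 6*z
y*t(U) = 23*(6*6) = 23*36 = 828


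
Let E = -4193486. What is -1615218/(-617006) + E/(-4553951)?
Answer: 4971514824617/1404907545353 ≈ 3.5387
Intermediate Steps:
-1615218/(-617006) + E/(-4553951) = -1615218/(-617006) - 4193486/(-4553951) = -1615218*(-1/617006) - 4193486*(-1/4553951) = 807609/308503 + 4193486/4553951 = 4971514824617/1404907545353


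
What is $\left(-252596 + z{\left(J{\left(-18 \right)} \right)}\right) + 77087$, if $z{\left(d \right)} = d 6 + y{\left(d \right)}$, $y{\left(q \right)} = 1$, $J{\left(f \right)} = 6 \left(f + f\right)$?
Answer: $-176804$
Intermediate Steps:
$J{\left(f \right)} = 12 f$ ($J{\left(f \right)} = 6 \cdot 2 f = 12 f$)
$z{\left(d \right)} = 1 + 6 d$ ($z{\left(d \right)} = d 6 + 1 = 6 d + 1 = 1 + 6 d$)
$\left(-252596 + z{\left(J{\left(-18 \right)} \right)}\right) + 77087 = \left(-252596 + \left(1 + 6 \cdot 12 \left(-18\right)\right)\right) + 77087 = \left(-252596 + \left(1 + 6 \left(-216\right)\right)\right) + 77087 = \left(-252596 + \left(1 - 1296\right)\right) + 77087 = \left(-252596 - 1295\right) + 77087 = -253891 + 77087 = -176804$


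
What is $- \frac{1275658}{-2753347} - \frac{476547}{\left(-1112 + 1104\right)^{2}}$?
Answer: $- \frac{1312017610697}{176214208} \approx -7445.6$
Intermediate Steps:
$- \frac{1275658}{-2753347} - \frac{476547}{\left(-1112 + 1104\right)^{2}} = \left(-1275658\right) \left(- \frac{1}{2753347}\right) - \frac{476547}{\left(-8\right)^{2}} = \frac{1275658}{2753347} - \frac{476547}{64} = - \frac{1312017610697}{176214208}$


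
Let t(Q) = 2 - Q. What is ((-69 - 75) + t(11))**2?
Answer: 23409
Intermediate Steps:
((-69 - 75) + t(11))**2 = ((-69 - 75) + (2 - 1*11))**2 = (-144 + (2 - 11))**2 = (-144 - 9)**2 = (-153)**2 = 23409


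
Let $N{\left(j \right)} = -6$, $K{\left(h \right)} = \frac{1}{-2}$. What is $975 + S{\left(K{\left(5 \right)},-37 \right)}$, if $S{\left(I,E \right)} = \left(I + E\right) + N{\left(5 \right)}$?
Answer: $\frac{1863}{2} \approx 931.5$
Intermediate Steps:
$K{\left(h \right)} = - \frac{1}{2}$
$S{\left(I,E \right)} = -6 + E + I$ ($S{\left(I,E \right)} = \left(I + E\right) - 6 = \left(E + I\right) - 6 = -6 + E + I$)
$975 + S{\left(K{\left(5 \right)},-37 \right)} = 975 - \frac{87}{2} = \frac{1863}{2}$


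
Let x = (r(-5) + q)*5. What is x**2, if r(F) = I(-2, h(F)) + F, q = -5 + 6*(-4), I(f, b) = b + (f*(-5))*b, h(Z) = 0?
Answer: 28900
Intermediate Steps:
I(f, b) = b - 5*b*f (I(f, b) = b + (-5*f)*b = b - 5*b*f)
q = -29 (q = -5 - 24 = -29)
r(F) = F (r(F) = 0*(1 - 5*(-2)) + F = 0*(1 + 10) + F = 0*11 + F = 0 + F = F)
x = -170 (x = (-5 - 29)*5 = -34*5 = -170)
x**2 = (-170)**2 = 28900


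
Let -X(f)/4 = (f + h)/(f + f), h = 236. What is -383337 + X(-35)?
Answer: -13416393/35 ≈ -3.8333e+5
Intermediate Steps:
X(f) = -2*(236 + f)/f (X(f) = -4*(f + 236)/(f + f) = -4*(236 + f)/(2*f) = -4*(236 + f)*1/(2*f) = -2*(236 + f)/f)
-383337 + X(-35) = -383337 + (-2 - 472/(-35)) = -383337 + (-2 - 472*(-1/35)) = -383337 + (-2 + 472/35) = -383337 + 402/35 = -13416393/35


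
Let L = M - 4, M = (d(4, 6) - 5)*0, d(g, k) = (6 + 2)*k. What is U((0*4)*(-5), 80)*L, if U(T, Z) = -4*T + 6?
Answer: -24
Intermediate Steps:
d(g, k) = 8*k
M = 0 (M = (8*6 - 5)*0 = (48 - 5)*0 = 43*0 = 0)
L = -4 (L = 0 - 4 = -4)
U(T, Z) = 6 - 4*T
U((0*4)*(-5), 80)*L = (6 - 4*0*4*(-5))*(-4) = (6 - 0*(-5))*(-4) = (6 - 4*0)*(-4) = (6 + 0)*(-4) = 6*(-4) = -24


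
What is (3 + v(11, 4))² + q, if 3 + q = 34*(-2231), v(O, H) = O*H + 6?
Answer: -73048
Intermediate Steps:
v(O, H) = 6 + H*O (v(O, H) = H*O + 6 = 6 + H*O)
q = -75857 (q = -3 + 34*(-2231) = -3 - 75854 = -75857)
(3 + v(11, 4))² + q = (3 + (6 + 4*11))² - 75857 = (3 + (6 + 44))² - 75857 = (3 + 50)² - 75857 = 53² - 75857 = 2809 - 75857 = -73048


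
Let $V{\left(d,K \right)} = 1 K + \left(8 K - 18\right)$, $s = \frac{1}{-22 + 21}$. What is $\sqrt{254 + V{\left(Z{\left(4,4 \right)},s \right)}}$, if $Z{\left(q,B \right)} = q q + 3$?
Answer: $\sqrt{227} \approx 15.067$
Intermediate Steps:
$Z{\left(q,B \right)} = 3 + q^{2}$ ($Z{\left(q,B \right)} = q^{2} + 3 = 3 + q^{2}$)
$s = -1$ ($s = \frac{1}{-1} = -1$)
$V{\left(d,K \right)} = -18 + 9 K$ ($V{\left(d,K \right)} = K + \left(-18 + 8 K\right) = -18 + 9 K$)
$\sqrt{254 + V{\left(Z{\left(4,4 \right)},s \right)}} = \sqrt{254 + \left(-18 + 9 \left(-1\right)\right)} = \sqrt{254 - 27} = \sqrt{227}$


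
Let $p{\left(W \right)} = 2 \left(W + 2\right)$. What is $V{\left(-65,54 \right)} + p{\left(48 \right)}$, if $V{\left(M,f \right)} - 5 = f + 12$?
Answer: $171$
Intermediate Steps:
$p{\left(W \right)} = 4 + 2 W$ ($p{\left(W \right)} = 2 \left(2 + W\right) = 4 + 2 W$)
$V{\left(M,f \right)} = 17 + f$ ($V{\left(M,f \right)} = 5 + \left(f + 12\right) = 5 + \left(12 + f\right) = 17 + f$)
$V{\left(-65,54 \right)} + p{\left(48 \right)} = \left(17 + 54\right) + \left(4 + 2 \cdot 48\right) = 71 + \left(4 + 96\right) = 71 + 100 = 171$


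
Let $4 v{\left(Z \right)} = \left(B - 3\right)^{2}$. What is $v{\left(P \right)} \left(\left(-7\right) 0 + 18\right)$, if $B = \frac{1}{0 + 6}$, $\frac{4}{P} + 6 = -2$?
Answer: $\frac{289}{8} \approx 36.125$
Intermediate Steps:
$P = - \frac{1}{2}$ ($P = \frac{4}{-6 - 2} = \frac{4}{-8} = 4 \left(- \frac{1}{8}\right) = - \frac{1}{2} \approx -0.5$)
$B = \frac{1}{6} \approx 0.16667$
$v{\left(Z \right)} = \frac{289}{144}$ ($v{\left(Z \right)} = \frac{\left(\frac{1}{6} - 3\right)^{2}}{4} = \frac{\left(- \frac{17}{6}\right)^{2}}{4} = \frac{1}{4} \cdot \frac{289}{36} = \frac{289}{144}$)
$v{\left(P \right)} \left(\left(-7\right) 0 + 18\right) = \frac{289 \left(\left(-7\right) 0 + 18\right)}{144} = \frac{289 \left(0 + 18\right)}{144} = \frac{289}{144} \cdot 18 = \frac{289}{8}$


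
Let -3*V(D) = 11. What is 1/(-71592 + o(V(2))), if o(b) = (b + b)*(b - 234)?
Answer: -9/628642 ≈ -1.4317e-5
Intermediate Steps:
V(D) = -11/3 (V(D) = -1/3*11 = -11/3)
o(b) = 2*b*(-234 + b) (o(b) = (2*b)*(-234 + b) = 2*b*(-234 + b))
1/(-71592 + o(V(2))) = 1/(-71592 + 2*(-11/3)*(-234 - 11/3)) = 1/(-71592 + 2*(-11/3)*(-713/3)) = 1/(-71592 + 15686/9) = 1/(-628642/9) = -9/628642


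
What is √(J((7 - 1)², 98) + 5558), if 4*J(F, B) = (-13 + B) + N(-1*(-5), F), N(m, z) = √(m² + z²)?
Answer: √(22317 + √1321)/2 ≈ 74.755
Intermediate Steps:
J(F, B) = -13/4 + B/4 + √(25 + F²)/4 (J(F, B) = ((-13 + B) + √((-1*(-5))² + F²))/4 = ((-13 + B) + √(5² + F²))/4 = ((-13 + B) + √(25 + F²))/4 = (-13 + B + √(25 + F²))/4 = -13/4 + B/4 + √(25 + F²)/4)
√(J((7 - 1)², 98) + 5558) = √((-13/4 + (¼)*98 + √(25 + ((7 - 1)²)²)/4) + 5558) = √((-13/4 + 49/2 + √(25 + (6²)²)/4) + 5558) = √((-13/4 + 49/2 + √(25 + 36²)/4) + 5558) = √((-13/4 + 49/2 + √(25 + 1296)/4) + 5558) = √((-13/4 + 49/2 + √1321/4) + 5558) = √((85/4 + √1321/4) + 5558) = √(22317/4 + √1321/4)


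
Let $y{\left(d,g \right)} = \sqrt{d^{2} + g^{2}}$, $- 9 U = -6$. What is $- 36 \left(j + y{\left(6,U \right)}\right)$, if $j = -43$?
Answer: $1548 - 24 \sqrt{82} \approx 1330.7$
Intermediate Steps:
$U = \frac{2}{3}$ ($U = \left(- \frac{1}{9}\right) \left(-6\right) = \frac{2}{3} \approx 0.66667$)
$- 36 \left(j + y{\left(6,U \right)}\right) = - 36 \left(-43 + \sqrt{6^{2} + \left(\frac{2}{3}\right)^{2}}\right) = - 36 \left(-43 + \sqrt{36 + \frac{4}{9}}\right) = - 36 \left(-43 + \sqrt{\frac{328}{9}}\right) = - 36 \left(-43 + \frac{2 \sqrt{82}}{3}\right) = 1548 - 24 \sqrt{82}$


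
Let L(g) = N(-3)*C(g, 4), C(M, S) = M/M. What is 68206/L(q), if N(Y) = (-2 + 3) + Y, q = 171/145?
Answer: -34103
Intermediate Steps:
q = 171/145 (q = 171*(1/145) = 171/145 ≈ 1.1793)
N(Y) = 1 + Y
C(M, S) = 1
L(g) = -2 (L(g) = (1 - 3)*1 = -2*1 = -2)
68206/L(q) = 68206/(-2) = 68206*(-½) = -34103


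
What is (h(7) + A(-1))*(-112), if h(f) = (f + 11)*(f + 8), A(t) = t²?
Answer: -30352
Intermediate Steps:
h(f) = (8 + f)*(11 + f) (h(f) = (11 + f)*(8 + f) = (8 + f)*(11 + f))
(h(7) + A(-1))*(-112) = ((88 + 7² + 19*7) + (-1)²)*(-112) = ((88 + 49 + 133) + 1)*(-112) = (270 + 1)*(-112) = 271*(-112) = -30352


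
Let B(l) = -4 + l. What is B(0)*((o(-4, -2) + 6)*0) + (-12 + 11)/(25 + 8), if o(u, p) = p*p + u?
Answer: -1/33 ≈ -0.030303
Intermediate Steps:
o(u, p) = u + p² (o(u, p) = p² + u = u + p²)
B(0)*((o(-4, -2) + 6)*0) + (-12 + 11)/(25 + 8) = (-4 + 0)*(((-4 + (-2)²) + 6)*0) + (-12 + 11)/(25 + 8) = -4*((-4 + 4) + 6)*0 - 1/33 = -4*(0 + 6)*0 - 1*1/33 = -24*0 - 1/33 = -4*0 - 1/33 = 0 - 1/33 = -1/33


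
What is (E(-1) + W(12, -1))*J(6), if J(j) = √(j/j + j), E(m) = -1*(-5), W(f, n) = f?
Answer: 17*√7 ≈ 44.978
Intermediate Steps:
E(m) = 5
J(j) = √(1 + j)
(E(-1) + W(12, -1))*J(6) = (5 + 12)*√(1 + 6) = 17*√7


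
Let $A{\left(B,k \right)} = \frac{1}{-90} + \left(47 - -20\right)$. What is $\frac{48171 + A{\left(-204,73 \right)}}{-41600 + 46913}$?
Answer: $\frac{4341419}{478170} \approx 9.0792$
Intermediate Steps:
$A{\left(B,k \right)} = \frac{6029}{90}$ ($A{\left(B,k \right)} = - \frac{1}{90} + \left(47 + 20\right) = - \frac{1}{90} + 67 = \frac{6029}{90}$)
$\frac{48171 + A{\left(-204,73 \right)}}{-41600 + 46913} = \frac{48171 + \frac{6029}{90}}{-41600 + 46913} = \frac{4341419}{90 \cdot 5313} = \frac{4341419}{90} \cdot \frac{1}{5313} = \frac{4341419}{478170}$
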